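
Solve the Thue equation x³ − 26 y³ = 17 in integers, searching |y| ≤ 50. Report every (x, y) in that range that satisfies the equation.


The equation is x³ - 26y³ = 17. For fixed y, x³ = 26·y³ + 17, so a solution requires the RHS to be a perfect cube.
Strategy: iterate y from -50 to 50, compute RHS = 26·y³ + 17, and check whether it is a (positive or negative) perfect cube.
Check small values of y:
  y = 0: RHS = 17 is not a perfect cube.
  y = 1: RHS = 43 is not a perfect cube.
  y = -1: RHS = -9 is not a perfect cube.
  y = 2: RHS = 225 is not a perfect cube.
  y = -2: RHS = -191 is not a perfect cube.
  y = 3: RHS = 719 is not a perfect cube.
  y = -3: RHS = -685 is not a perfect cube.
Continuing the search up to |y| = 50 finds no solutions either.
No (x, y) in the scanned range satisfies the equation.

No integer solutions with |y| ≤ 50.


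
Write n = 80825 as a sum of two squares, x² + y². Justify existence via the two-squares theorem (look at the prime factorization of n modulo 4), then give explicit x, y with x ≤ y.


Step 1: Factor n = 80825 = 5^2 · 53 · 61.
Step 2: Check the mod-4 condition on each prime factor: 5 ≡ 1 (mod 4), exponent 2; 53 ≡ 1 (mod 4), exponent 1; 61 ≡ 1 (mod 4), exponent 1.
All primes ≡ 3 (mod 4) appear to even exponent (or don't appear), so by the two-squares theorem n IS expressible as a sum of two squares.
Step 3: Build a representation. Group n = k² · m with k = 5 and m = 53 · 61 = 3233 (a product of primes ≡ 1 (mod 4)); a representation of m scales to one of n via (k·x)² + (k·y)² = k²(x² + y²). Each prime p ≡ 1 (mod 4) is itself a sum of two squares; find a² by testing p − a² for a perfect square:
  53: 53 − 1² = 52, 53 − 2² = 49 = 7² ⇒ 53 = 2² + 7².
  61: 61 − 1² = 60, 61 − 2² = 57, 61 − 3² = 52, 61 − 4² = 45, 61 − 5² = 36 = 6² ⇒ 61 = 5² + 6².
  Combine using the Brahmagupta–Fibonacci identity (a² + b²)(c² + d²) = (ac − bd)² + (ad + bc)² = (ac + bd)² + (ad − bc)²:
  53 · 61 = 3233: from (2² + 7²)(5² + 6²), take (2·5 − 7·6, 2·6 + 7·5) = (10 − 42, 12 + 35) = (-32, 47); dropping signs (only squares matter) gives (32, 47); check 32² + 47² = 1024 + 2209 = 3233 ✓.
  Scale by k = 5: (5·32, 5·47) = (160, 235).
Step 4: Order so x ≤ y and verify: 160² + 235² = 25600 + 55225 = 80825 = n. ✓

n = 80825 = 160² + 235² (one valid representation with x ≤ y).


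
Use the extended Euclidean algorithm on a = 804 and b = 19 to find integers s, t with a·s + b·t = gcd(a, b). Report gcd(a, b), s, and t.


Euclidean algorithm on (804, 19) — divide until remainder is 0:
  804 = 42 · 19 + 6
  19 = 3 · 6 + 1
  6 = 6 · 1 + 0
gcd(804, 19) = 1.
Track Bezout coefficients alongside the remainders: start with r₀ = 804 = a·1 + b·0 (s = 1, t = 0) and r₁ = 19 = a·0 + b·1 (s = 0, t = 1); each new remainder r_{k+1} = r_{k-1} − q_k·r_k inherits s_{k+1} = s_{k-1} − q_k·s_k, t_{k+1} = t_{k-1} − q_k·t_k, so r_k = a·s_k + b·t_k at every step:
  q = 42: r = 6, s = 1 − 42·0 = 1, t = 0 − 42·1 = -42  (check: 804·1 + 19·(-42) = 6)
  q = 3: r = 1, s = 0 − 3·1 = -3, t = 1 − 3·(-42) = 127  (check: 804·(-3) + 19·127 = 1)
The row with r = 1 (the gcd) gives the Bezout coefficients s = -3, t = 127.
Result: 804 · (-3) + 19 · (127) = 1.

gcd(804, 19) = 1; s = -3, t = 127 (check: 804·(-3) + 19·127 = 1).


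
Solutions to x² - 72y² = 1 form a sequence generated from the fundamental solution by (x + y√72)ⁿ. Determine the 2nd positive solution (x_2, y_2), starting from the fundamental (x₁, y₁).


Step 1: Find the fundamental solution (x₁, y₁) of x² - 72y² = 1.
  Expand √72 as a continued fraction. a₀ = ⌊√72⌋ = 8; iterate m_{k+1} = d_k·a_k − m_k, d_{k+1} = (72 − m_{k+1}²)/d_k, a_{k+1} = ⌊(a₀ + m_{k+1})/d_{k+1}⌋ (starting m₀ = 0, d₀ = 1), with convergents p_k = a_k·p_{k-1} + p_{k-2}, q_k = a_k·q_{k-1} + q_{k-2} (p₋₁ = 1, q₋₁ = 0):
  k = 0: a₀ = 8; p₀/q₀ = 8/1; p₀² − 72·q₀² = 64 − 72 = -8.
  k = 1: m = 8, d = 8, a = ⌊(8 + 8)/8⌋ = 2; p/q = (2·8 + 1)/(2·1 + 0) = 17/2; p² − 72·q² = 289 − 288 = 1.
  The first convergent with p² − 72·q² = 1 gives the fundamental solution (x₁, y₁) = (17, 2).
Step 2: Apply the recurrence (x_{n+1}, y_{n+1}) = (x₁x_n + 72y₁y_n, x₁y_n + y₁x_n) repeatedly.
  From (x_1, y_1) = (17, 2): x_2 = 17·17 + 72·2·2 = 577; y_2 = 17·2 + 2·17 = 68.
Step 3: Verify x_2² - 72·y_2² = 332929 - 332928 = 1 (should be 1). ✓

(x_1, y_1) = (17, 2); (x_2, y_2) = (577, 68).


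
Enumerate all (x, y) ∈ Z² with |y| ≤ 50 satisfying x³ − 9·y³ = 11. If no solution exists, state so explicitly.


The equation is x³ - 9y³ = 11. For fixed y, x³ = 9·y³ + 11, so a solution requires the RHS to be a perfect cube.
Strategy: iterate y from -50 to 50, compute RHS = 9·y³ + 11, and check whether it is a (positive or negative) perfect cube.
Check small values of y:
  y = 0: RHS = 11 is not a perfect cube.
  y = 1: RHS = 20 is not a perfect cube.
  y = -1: RHS = 2 is not a perfect cube.
  y = 2: RHS = 83 is not a perfect cube.
  y = -2: RHS = -61 is not a perfect cube.
  y = 3: RHS = 254 is not a perfect cube.
  y = -3: RHS = -232 is not a perfect cube.
Continuing the search up to |y| = 50 finds no solutions either.
No (x, y) in the scanned range satisfies the equation.

No integer solutions with |y| ≤ 50.


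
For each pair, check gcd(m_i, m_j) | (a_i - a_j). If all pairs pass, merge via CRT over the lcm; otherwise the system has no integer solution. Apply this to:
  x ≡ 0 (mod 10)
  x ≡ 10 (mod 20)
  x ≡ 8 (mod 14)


Moduli 10, 20, 14 are not pairwise coprime, so CRT works modulo lcm(m_i) when all pairwise compatibility conditions hold.
Pairwise compatibility: gcd(m_i, m_j) must divide a_i - a_j for every pair.
Merge one congruence at a time:
  Start: x ≡ 0 (mod 10).
  Combine with x ≡ 10 (mod 20): gcd(10, 20) = 10; 10 - 0 = 10, which IS divisible by 10, so compatible.
    Write x = 0 + 10·t and substitute into x ≡ 10 (mod 20): 10·t ≡ 10 − 0 = 10 (mod 20).
    Divide the congruence (and modulus) by g = 10: 1·t ≡ 1 (mod 2).
    So t ≡ 1 (mod 2).
    Then x = 0 + 10·1 = 10, valid modulo lcm(10, 20) = 20: x ≡ 10 (mod 20).
  Combine with x ≡ 8 (mod 14): gcd(20, 14) = 2; 8 - 10 = -2, which IS divisible by 2, so compatible.
    Write x = 10 + 20·t and substitute into x ≡ 8 (mod 14): 20·t ≡ 8 − 10 = -2 (mod 14).
    Divide the congruence (and modulus) by g = 2: 10·t ≡ -1 (mod 7).
    Reduce coefficients mod 7: 3·t ≡ 6 (mod 7).
    The inverse of 3 mod 7 is 5 (since 3·5 = 15 = 2·7 + 1), so t ≡ 5·6 = 30 ≡ 2 (mod 7).
    Then x = 10 + 20·2 = 50, valid modulo lcm(20, 14) = 140: x ≡ 50 (mod 140).
Verify: 50 mod 10 = 0, 50 mod 20 = 10, 50 mod 14 = 8.

x ≡ 50 (mod 140).


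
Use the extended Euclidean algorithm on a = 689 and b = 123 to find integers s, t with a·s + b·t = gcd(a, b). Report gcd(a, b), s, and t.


Euclidean algorithm on (689, 123) — divide until remainder is 0:
  689 = 5 · 123 + 74
  123 = 1 · 74 + 49
  74 = 1 · 49 + 25
  49 = 1 · 25 + 24
  25 = 1 · 24 + 1
  24 = 24 · 1 + 0
gcd(689, 123) = 1.
Track Bezout coefficients alongside the remainders: start with r₀ = 689 = a·1 + b·0 (s = 1, t = 0) and r₁ = 123 = a·0 + b·1 (s = 0, t = 1); each new remainder r_{k+1} = r_{k-1} − q_k·r_k inherits s_{k+1} = s_{k-1} − q_k·s_k, t_{k+1} = t_{k-1} − q_k·t_k, so r_k = a·s_k + b·t_k at every step:
  q = 5: r = 74, s = 1 − 5·0 = 1, t = 0 − 5·1 = -5  (check: 689·1 + 123·(-5) = 74)
  q = 1: r = 49, s = 0 − 1·1 = -1, t = 1 − 1·(-5) = 6  (check: 689·(-1) + 123·6 = 49)
  q = 1: r = 25, s = 1 − 1·(-1) = 2, t = -5 − 1·6 = -11  (check: 689·2 + 123·(-11) = 25)
  q = 1: r = 24, s = -1 − 1·2 = -3, t = 6 − 1·(-11) = 17  (check: 689·(-3) + 123·17 = 24)
  q = 1: r = 1, s = 2 − 1·(-3) = 5, t = -11 − 1·17 = -28  (check: 689·5 + 123·(-28) = 1)
The row with r = 1 (the gcd) gives the Bezout coefficients s = 5, t = -28.
Result: 689 · (5) + 123 · (-28) = 1.

gcd(689, 123) = 1; s = 5, t = -28 (check: 689·5 + 123·(-28) = 1).


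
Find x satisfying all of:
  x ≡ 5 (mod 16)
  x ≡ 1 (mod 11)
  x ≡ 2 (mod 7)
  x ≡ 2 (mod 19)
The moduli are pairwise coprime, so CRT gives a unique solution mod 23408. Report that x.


Product of moduli M = 16 · 11 · 7 · 19 = 23408.
Merge one congruence at a time:
  Start: x ≡ 5 (mod 16).
  Combine with x ≡ 1 (mod 11); new modulus lcm = 176.
    Write x = 5 + 16·t and substitute into x ≡ 1 (mod 11): 16·t ≡ 1 − 5 = -4 (mod 11).
    Reduce coefficients mod 11: 5·t ≡ 7 (mod 11).
    The inverse of 5 mod 11 is 9 (since 5·9 = 45 = 4·11 + 1), so t ≡ 9·7 = 63 ≡ 8 (mod 11).
    Then x = 5 + 16·8 = 133, valid modulo lcm(16, 11) = 176: x ≡ 133 (mod 176).
  Combine with x ≡ 2 (mod 7); new modulus lcm = 1232.
    Write x = 133 + 176·t and substitute into x ≡ 2 (mod 7): 176·t ≡ 2 − 133 = -131 (mod 7).
    Reduce coefficients mod 7: 1·t ≡ 2 (mod 7).
    So t ≡ 2 (mod 7).
    Then x = 133 + 176·2 = 485, valid modulo lcm(176, 7) = 1232: x ≡ 485 (mod 1232).
  Combine with x ≡ 2 (mod 19); new modulus lcm = 23408.
    Write x = 485 + 1232·t and substitute into x ≡ 2 (mod 19): 1232·t ≡ 2 − 485 = -483 (mod 19).
    Reduce coefficients mod 19: 16·t ≡ 11 (mod 19).
    The inverse of 16 mod 19 is 6 (since 16·6 = 96 = 5·19 + 1), so t ≡ 6·11 = 66 ≡ 9 (mod 19).
    Then x = 485 + 1232·9 = 11573, valid modulo lcm(1232, 19) = 23408: x ≡ 11573 (mod 23408).
Verify against each original: 11573 mod 16 = 5, 11573 mod 11 = 1, 11573 mod 7 = 2, 11573 mod 19 = 2.

x ≡ 11573 (mod 23408).


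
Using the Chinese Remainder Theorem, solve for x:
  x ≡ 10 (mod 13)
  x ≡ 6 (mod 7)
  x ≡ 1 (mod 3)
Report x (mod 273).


Moduli 13, 7, 3 are pairwise coprime; by CRT there is a unique solution modulo M = 13 · 7 · 3 = 273.
Solve pairwise, accumulating the modulus:
  Start with x ≡ 10 (mod 13).
  Combine with x ≡ 6 (mod 7): since gcd(13, 7) = 1, we get a unique residue mod 91.
    Write x = 10 + 13·t and substitute into x ≡ 6 (mod 7): 13·t ≡ 6 − 10 = -4 (mod 7).
    Reduce coefficients mod 7: 6·t ≡ 3 (mod 7).
    The inverse of 6 mod 7 is 6 (since 6·6 = 36 = 5·7 + 1), so t ≡ 6·3 = 18 ≡ 4 (mod 7).
    Then x = 10 + 13·4 = 62, valid modulo lcm(13, 7) = 91: x ≡ 62 (mod 91).
  Combine with x ≡ 1 (mod 3): since gcd(91, 3) = 1, we get a unique residue mod 273.
    Write x = 62 + 91·t and substitute into x ≡ 1 (mod 3): 91·t ≡ 1 − 62 = -61 (mod 3).
    Reduce coefficients mod 3: 1·t ≡ 2 (mod 3).
    So t ≡ 2 (mod 3).
    Then x = 62 + 91·2 = 244, valid modulo lcm(91, 3) = 273: x ≡ 244 (mod 273).
Verify: 244 mod 13 = 10 ✓, 244 mod 7 = 6 ✓, 244 mod 3 = 1 ✓.

x ≡ 244 (mod 273).


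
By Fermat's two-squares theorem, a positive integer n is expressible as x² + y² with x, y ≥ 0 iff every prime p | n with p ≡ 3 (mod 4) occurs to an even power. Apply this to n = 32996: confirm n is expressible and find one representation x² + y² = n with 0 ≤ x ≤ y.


Step 1: Factor n = 32996 = 2^2 · 73 · 113.
Step 2: Check the mod-4 condition on each prime factor: 2 = 2 (special); 73 ≡ 1 (mod 4), exponent 1; 113 ≡ 1 (mod 4), exponent 1.
All primes ≡ 3 (mod 4) appear to even exponent (or don't appear), so by the two-squares theorem n IS expressible as a sum of two squares.
Step 3: Build a representation. Group n = k² · m with k = 2 and m = 73 · 113 = 8249 (a product of primes ≡ 1 (mod 4)); a representation of m scales to one of n via (k·x)² + (k·y)² = k²(x² + y²). Each prime p ≡ 1 (mod 4) is itself a sum of two squares; find a² by testing p − a² for a perfect square:
  73: 73 − 1² = 72, 73 − 2² = 69, 73 − 3² = 64 = 8² ⇒ 73 = 3² + 8².
  113: 113 − 1² = 112, 113 − 2² = 109, 113 − 3² = 104, 113 − 4² = 97, 113 − 5² = 88, 113 − 6² = 77, 113 − 7² = 64 = 8² ⇒ 113 = 7² + 8².
  Combine using the Brahmagupta–Fibonacci identity (a² + b²)(c² + d²) = (ac − bd)² + (ad + bc)² = (ac + bd)² + (ad − bc)²:
  73 · 113 = 8249: from (3² + 8²)(7² + 8²), take (3·7 − 8·8, 3·8 + 8·7) = (21 − 64, 24 + 56) = (-43, 80); dropping signs (only squares matter) gives (43, 80); check 43² + 80² = 1849 + 6400 = 8249 ✓.
  Scale by k = 2: (2·43, 2·80) = (86, 160).
Step 4: Order so x ≤ y and verify: 86² + 160² = 7396 + 25600 = 32996 = n. ✓

n = 32996 = 86² + 160² (one valid representation with x ≤ y).


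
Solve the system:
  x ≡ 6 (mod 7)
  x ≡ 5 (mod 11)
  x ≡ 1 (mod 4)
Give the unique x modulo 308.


Moduli 7, 11, 4 are pairwise coprime; by CRT there is a unique solution modulo M = 7 · 11 · 4 = 308.
Solve pairwise, accumulating the modulus:
  Start with x ≡ 6 (mod 7).
  Combine with x ≡ 5 (mod 11): since gcd(7, 11) = 1, we get a unique residue mod 77.
    Write x = 6 + 7·t and substitute into x ≡ 5 (mod 11): 7·t ≡ 5 − 6 = -1 (mod 11).
    Reduce coefficients mod 11: 7·t ≡ 10 (mod 11).
    The inverse of 7 mod 11 is 8 (since 7·8 = 56 = 5·11 + 1), so t ≡ 8·10 = 80 ≡ 3 (mod 11).
    Then x = 6 + 7·3 = 27, valid modulo lcm(7, 11) = 77: x ≡ 27 (mod 77).
  Combine with x ≡ 1 (mod 4): since gcd(77, 4) = 1, we get a unique residue mod 308.
    Write x = 27 + 77·t and substitute into x ≡ 1 (mod 4): 77·t ≡ 1 − 27 = -26 (mod 4).
    Reduce coefficients mod 4: 1·t ≡ 2 (mod 4).
    So t ≡ 2 (mod 4).
    Then x = 27 + 77·2 = 181, valid modulo lcm(77, 4) = 308: x ≡ 181 (mod 308).
Verify: 181 mod 7 = 6 ✓, 181 mod 11 = 5 ✓, 181 mod 4 = 1 ✓.

x ≡ 181 (mod 308).


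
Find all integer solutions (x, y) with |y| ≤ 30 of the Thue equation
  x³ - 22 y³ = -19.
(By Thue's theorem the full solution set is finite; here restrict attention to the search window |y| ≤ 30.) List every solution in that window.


The equation is x³ - 22y³ = -19. For fixed y, x³ = 22·y³ − 19, so a solution requires the RHS to be a perfect cube.
Strategy: iterate y from -30 to 30, compute RHS = 22·y³ − 19, and check whether it is a (positive or negative) perfect cube.
Check small values of y:
  y = 0: RHS = -19 is not a perfect cube.
  y = 1: RHS = 3 is not a perfect cube.
  y = -1: RHS = -41 is not a perfect cube.
  y = 2: RHS = 157 is not a perfect cube.
  y = -2: RHS = -195 is not a perfect cube.
  y = 3: RHS = 575 is not a perfect cube.
  y = -3: RHS = -613 is not a perfect cube.
Continuing the search up to |y| = 30 finds no solutions either.
No (x, y) in the scanned range satisfies the equation.

No integer solutions with |y| ≤ 30.


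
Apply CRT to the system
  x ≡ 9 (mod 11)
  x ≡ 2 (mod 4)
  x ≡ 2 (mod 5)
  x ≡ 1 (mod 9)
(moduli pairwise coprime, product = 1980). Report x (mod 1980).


Product of moduli M = 11 · 4 · 5 · 9 = 1980.
Merge one congruence at a time:
  Start: x ≡ 9 (mod 11).
  Combine with x ≡ 2 (mod 4); new modulus lcm = 44.
    Write x = 9 + 11·t and substitute into x ≡ 2 (mod 4): 11·t ≡ 2 − 9 = -7 (mod 4).
    Reduce coefficients mod 4: 3·t ≡ 1 (mod 4).
    The inverse of 3 mod 4 is 3 (since 3·3 = 9 = 2·4 + 1), so t ≡ 3·1 = 3 ≡ 3 (mod 4).
    Then x = 9 + 11·3 = 42, valid modulo lcm(11, 4) = 44: x ≡ 42 (mod 44).
  Combine with x ≡ 2 (mod 5); new modulus lcm = 220.
    Write x = 42 + 44·t and substitute into x ≡ 2 (mod 5): 44·t ≡ 2 − 42 = -40 (mod 5).
    Reduce coefficients mod 5: 4·t ≡ 0 (mod 5).
    The inverse of 4 mod 5 is 4 (since 4·4 = 16 = 3·5 + 1), so t ≡ 4·0 = 0 ≡ 0 (mod 5).
    Then x = 42 + 44·0 = 42, valid modulo lcm(44, 5) = 220: x ≡ 42 (mod 220).
  Combine with x ≡ 1 (mod 9); new modulus lcm = 1980.
    Write x = 42 + 220·t and substitute into x ≡ 1 (mod 9): 220·t ≡ 1 − 42 = -41 (mod 9).
    Reduce coefficients mod 9: 4·t ≡ 4 (mod 9).
    The inverse of 4 mod 9 is 7 (since 4·7 = 28 = 3·9 + 1), so t ≡ 7·4 = 28 ≡ 1 (mod 9).
    Then x = 42 + 220·1 = 262, valid modulo lcm(220, 9) = 1980: x ≡ 262 (mod 1980).
Verify against each original: 262 mod 11 = 9, 262 mod 4 = 2, 262 mod 5 = 2, 262 mod 9 = 1.

x ≡ 262 (mod 1980).


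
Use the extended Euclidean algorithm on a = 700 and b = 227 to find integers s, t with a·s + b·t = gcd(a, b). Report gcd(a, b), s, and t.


Euclidean algorithm on (700, 227) — divide until remainder is 0:
  700 = 3 · 227 + 19
  227 = 11 · 19 + 18
  19 = 1 · 18 + 1
  18 = 18 · 1 + 0
gcd(700, 227) = 1.
Track Bezout coefficients alongside the remainders: start with r₀ = 700 = a·1 + b·0 (s = 1, t = 0) and r₁ = 227 = a·0 + b·1 (s = 0, t = 1); each new remainder r_{k+1} = r_{k-1} − q_k·r_k inherits s_{k+1} = s_{k-1} − q_k·s_k, t_{k+1} = t_{k-1} − q_k·t_k, so r_k = a·s_k + b·t_k at every step:
  q = 3: r = 19, s = 1 − 3·0 = 1, t = 0 − 3·1 = -3  (check: 700·1 + 227·(-3) = 19)
  q = 11: r = 18, s = 0 − 11·1 = -11, t = 1 − 11·(-3) = 34  (check: 700·(-11) + 227·34 = 18)
  q = 1: r = 1, s = 1 − 1·(-11) = 12, t = -3 − 1·34 = -37  (check: 700·12 + 227·(-37) = 1)
The row with r = 1 (the gcd) gives the Bezout coefficients s = 12, t = -37.
Result: 700 · (12) + 227 · (-37) = 1.

gcd(700, 227) = 1; s = 12, t = -37 (check: 700·12 + 227·(-37) = 1).


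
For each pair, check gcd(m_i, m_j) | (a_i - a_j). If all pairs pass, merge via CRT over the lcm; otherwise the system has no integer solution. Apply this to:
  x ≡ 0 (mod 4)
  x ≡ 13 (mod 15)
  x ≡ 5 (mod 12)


Moduli 4, 15, 12 are not pairwise coprime, so CRT works modulo lcm(m_i) when all pairwise compatibility conditions hold.
Pairwise compatibility: gcd(m_i, m_j) must divide a_i - a_j for every pair.
Merge one congruence at a time:
  Start: x ≡ 0 (mod 4).
  Combine with x ≡ 13 (mod 15): gcd(4, 15) = 1; 13 - 0 = 13, which IS divisible by 1, so compatible.
    Write x = 0 + 4·t and substitute into x ≡ 13 (mod 15): 4·t ≡ 13 − 0 = 13 (mod 15).
    The inverse of 4 mod 15 is 4 (since 4·4 = 16 = 1·15 + 1), so t ≡ 4·13 = 52 ≡ 7 (mod 15).
    Then x = 0 + 4·7 = 28, valid modulo lcm(4, 15) = 60: x ≡ 28 (mod 60).
  Combine with x ≡ 5 (mod 12): gcd(60, 12) = 12, and 5 - 28 = -23 is NOT divisible by 12.
    ⇒ system is inconsistent (no integer solution).

No solution (the system is inconsistent).


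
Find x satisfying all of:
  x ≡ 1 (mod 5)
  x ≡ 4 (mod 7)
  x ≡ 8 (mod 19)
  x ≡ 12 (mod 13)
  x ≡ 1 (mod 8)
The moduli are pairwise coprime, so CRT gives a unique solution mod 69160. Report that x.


Product of moduli M = 5 · 7 · 19 · 13 · 8 = 69160.
Merge one congruence at a time:
  Start: x ≡ 1 (mod 5).
  Combine with x ≡ 4 (mod 7); new modulus lcm = 35.
    Write x = 1 + 5·t and substitute into x ≡ 4 (mod 7): 5·t ≡ 4 − 1 = 3 (mod 7).
    The inverse of 5 mod 7 is 3 (since 5·3 = 15 = 2·7 + 1), so t ≡ 3·3 = 9 ≡ 2 (mod 7).
    Then x = 1 + 5·2 = 11, valid modulo lcm(5, 7) = 35: x ≡ 11 (mod 35).
  Combine with x ≡ 8 (mod 19); new modulus lcm = 665.
    Write x = 11 + 35·t and substitute into x ≡ 8 (mod 19): 35·t ≡ 8 − 11 = -3 (mod 19).
    Reduce coefficients mod 19: 16·t ≡ 16 (mod 19).
    The inverse of 16 mod 19 is 6 (since 16·6 = 96 = 5·19 + 1), so t ≡ 6·16 = 96 ≡ 1 (mod 19).
    Then x = 11 + 35·1 = 46, valid modulo lcm(35, 19) = 665: x ≡ 46 (mod 665).
  Combine with x ≡ 12 (mod 13); new modulus lcm = 8645.
    Write x = 46 + 665·t and substitute into x ≡ 12 (mod 13): 665·t ≡ 12 − 46 = -34 (mod 13).
    Reduce coefficients mod 13: 2·t ≡ 5 (mod 13).
    The inverse of 2 mod 13 is 7 (since 2·7 = 14 = 1·13 + 1), so t ≡ 7·5 = 35 ≡ 9 (mod 13).
    Then x = 46 + 665·9 = 6031, valid modulo lcm(665, 13) = 8645: x ≡ 6031 (mod 8645).
  Combine with x ≡ 1 (mod 8); new modulus lcm = 69160.
    Write x = 6031 + 8645·t and substitute into x ≡ 1 (mod 8): 8645·t ≡ 1 − 6031 = -6030 (mod 8).
    Reduce coefficients mod 8: 5·t ≡ 2 (mod 8).
    The inverse of 5 mod 8 is 5 (since 5·5 = 25 = 3·8 + 1), so t ≡ 5·2 = 10 ≡ 2 (mod 8).
    Then x = 6031 + 8645·2 = 23321, valid modulo lcm(8645, 8) = 69160: x ≡ 23321 (mod 69160).
Verify against each original: 23321 mod 5 = 1, 23321 mod 7 = 4, 23321 mod 19 = 8, 23321 mod 13 = 12, 23321 mod 8 = 1.

x ≡ 23321 (mod 69160).


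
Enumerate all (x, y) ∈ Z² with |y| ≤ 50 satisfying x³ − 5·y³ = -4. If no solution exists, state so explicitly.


The equation is x³ - 5y³ = -4. For fixed y, x³ = 5·y³ − 4, so a solution requires the RHS to be a perfect cube.
Strategy: iterate y from -50 to 50, compute RHS = 5·y³ − 4, and check whether it is a (positive or negative) perfect cube.
Check small values of y:
  y = 0: RHS = -4 is not a perfect cube.
  y = 1: RHS = 1 = (1)³ ⇒ x = 1 works.
  y = -1: RHS = -9 is not a perfect cube.
  y = 2: RHS = 36 is not a perfect cube.
  y = -2: RHS = -44 is not a perfect cube.
  y = 3: RHS = 131 is not a perfect cube.
  y = -3: RHS = -139 is not a perfect cube.
Continuing the search up to |y| = 50 finds no further solutions beyond those listed.
Collected solutions: (1, 1).

Solutions (with |y| ≤ 50): (1, 1).


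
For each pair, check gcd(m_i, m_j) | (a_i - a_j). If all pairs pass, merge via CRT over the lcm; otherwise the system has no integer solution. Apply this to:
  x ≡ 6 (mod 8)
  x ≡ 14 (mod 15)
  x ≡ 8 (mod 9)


Moduli 8, 15, 9 are not pairwise coprime, so CRT works modulo lcm(m_i) when all pairwise compatibility conditions hold.
Pairwise compatibility: gcd(m_i, m_j) must divide a_i - a_j for every pair.
Merge one congruence at a time:
  Start: x ≡ 6 (mod 8).
  Combine with x ≡ 14 (mod 15): gcd(8, 15) = 1; 14 - 6 = 8, which IS divisible by 1, so compatible.
    Write x = 6 + 8·t and substitute into x ≡ 14 (mod 15): 8·t ≡ 14 − 6 = 8 (mod 15).
    The inverse of 8 mod 15 is 2 (since 8·2 = 16 = 1·15 + 1), so t ≡ 2·8 = 16 ≡ 1 (mod 15).
    Then x = 6 + 8·1 = 14, valid modulo lcm(8, 15) = 120: x ≡ 14 (mod 120).
  Combine with x ≡ 8 (mod 9): gcd(120, 9) = 3; 8 - 14 = -6, which IS divisible by 3, so compatible.
    Write x = 14 + 120·t and substitute into x ≡ 8 (mod 9): 120·t ≡ 8 − 14 = -6 (mod 9).
    Divide the congruence (and modulus) by g = 3: 40·t ≡ -2 (mod 3).
    Reduce coefficients mod 3: 1·t ≡ 1 (mod 3).
    So t ≡ 1 (mod 3).
    Then x = 14 + 120·1 = 134, valid modulo lcm(120, 9) = 360: x ≡ 134 (mod 360).
Verify: 134 mod 8 = 6, 134 mod 15 = 14, 134 mod 9 = 8.

x ≡ 134 (mod 360).


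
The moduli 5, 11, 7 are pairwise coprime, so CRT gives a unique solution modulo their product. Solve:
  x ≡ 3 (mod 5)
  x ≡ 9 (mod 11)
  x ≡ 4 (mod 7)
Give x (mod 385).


Moduli 5, 11, 7 are pairwise coprime; by CRT there is a unique solution modulo M = 5 · 11 · 7 = 385.
Solve pairwise, accumulating the modulus:
  Start with x ≡ 3 (mod 5).
  Combine with x ≡ 9 (mod 11): since gcd(5, 11) = 1, we get a unique residue mod 55.
    Write x = 3 + 5·t and substitute into x ≡ 9 (mod 11): 5·t ≡ 9 − 3 = 6 (mod 11).
    The inverse of 5 mod 11 is 9 (since 5·9 = 45 = 4·11 + 1), so t ≡ 9·6 = 54 ≡ 10 (mod 11).
    Then x = 3 + 5·10 = 53, valid modulo lcm(5, 11) = 55: x ≡ 53 (mod 55).
  Combine with x ≡ 4 (mod 7): since gcd(55, 7) = 1, we get a unique residue mod 385.
    Write x = 53 + 55·t and substitute into x ≡ 4 (mod 7): 55·t ≡ 4 − 53 = -49 (mod 7).
    Reduce coefficients mod 7: 6·t ≡ 0 (mod 7).
    The inverse of 6 mod 7 is 6 (since 6·6 = 36 = 5·7 + 1), so t ≡ 6·0 = 0 ≡ 0 (mod 7).
    Then x = 53 + 55·0 = 53, valid modulo lcm(55, 7) = 385: x ≡ 53 (mod 385).
Verify: 53 mod 5 = 3 ✓, 53 mod 11 = 9 ✓, 53 mod 7 = 4 ✓.

x ≡ 53 (mod 385).


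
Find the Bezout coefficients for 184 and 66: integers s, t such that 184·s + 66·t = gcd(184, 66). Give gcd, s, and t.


Euclidean algorithm on (184, 66) — divide until remainder is 0:
  184 = 2 · 66 + 52
  66 = 1 · 52 + 14
  52 = 3 · 14 + 10
  14 = 1 · 10 + 4
  10 = 2 · 4 + 2
  4 = 2 · 2 + 0
gcd(184, 66) = 2.
Track Bezout coefficients alongside the remainders: start with r₀ = 184 = a·1 + b·0 (s = 1, t = 0) and r₁ = 66 = a·0 + b·1 (s = 0, t = 1); each new remainder r_{k+1} = r_{k-1} − q_k·r_k inherits s_{k+1} = s_{k-1} − q_k·s_k, t_{k+1} = t_{k-1} − q_k·t_k, so r_k = a·s_k + b·t_k at every step:
  q = 2: r = 52, s = 1 − 2·0 = 1, t = 0 − 2·1 = -2  (check: 184·1 + 66·(-2) = 52)
  q = 1: r = 14, s = 0 − 1·1 = -1, t = 1 − 1·(-2) = 3  (check: 184·(-1) + 66·3 = 14)
  q = 3: r = 10, s = 1 − 3·(-1) = 4, t = -2 − 3·3 = -11  (check: 184·4 + 66·(-11) = 10)
  q = 1: r = 4, s = -1 − 1·4 = -5, t = 3 − 1·(-11) = 14  (check: 184·(-5) + 66·14 = 4)
  q = 2: r = 2, s = 4 − 2·(-5) = 14, t = -11 − 2·14 = -39  (check: 184·14 + 66·(-39) = 2)
The row with r = 2 (the gcd) gives the Bezout coefficients s = 14, t = -39.
Result: 184 · (14) + 66 · (-39) = 2.

gcd(184, 66) = 2; s = 14, t = -39 (check: 184·14 + 66·(-39) = 2).


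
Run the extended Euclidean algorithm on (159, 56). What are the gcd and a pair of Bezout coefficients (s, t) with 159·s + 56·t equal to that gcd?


Euclidean algorithm on (159, 56) — divide until remainder is 0:
  159 = 2 · 56 + 47
  56 = 1 · 47 + 9
  47 = 5 · 9 + 2
  9 = 4 · 2 + 1
  2 = 2 · 1 + 0
gcd(159, 56) = 1.
Track Bezout coefficients alongside the remainders: start with r₀ = 159 = a·1 + b·0 (s = 1, t = 0) and r₁ = 56 = a·0 + b·1 (s = 0, t = 1); each new remainder r_{k+1} = r_{k-1} − q_k·r_k inherits s_{k+1} = s_{k-1} − q_k·s_k, t_{k+1} = t_{k-1} − q_k·t_k, so r_k = a·s_k + b·t_k at every step:
  q = 2: r = 47, s = 1 − 2·0 = 1, t = 0 − 2·1 = -2  (check: 159·1 + 56·(-2) = 47)
  q = 1: r = 9, s = 0 − 1·1 = -1, t = 1 − 1·(-2) = 3  (check: 159·(-1) + 56·3 = 9)
  q = 5: r = 2, s = 1 − 5·(-1) = 6, t = -2 − 5·3 = -17  (check: 159·6 + 56·(-17) = 2)
  q = 4: r = 1, s = -1 − 4·6 = -25, t = 3 − 4·(-17) = 71  (check: 159·(-25) + 56·71 = 1)
The row with r = 1 (the gcd) gives the Bezout coefficients s = -25, t = 71.
Result: 159 · (-25) + 56 · (71) = 1.

gcd(159, 56) = 1; s = -25, t = 71 (check: 159·(-25) + 56·71 = 1).


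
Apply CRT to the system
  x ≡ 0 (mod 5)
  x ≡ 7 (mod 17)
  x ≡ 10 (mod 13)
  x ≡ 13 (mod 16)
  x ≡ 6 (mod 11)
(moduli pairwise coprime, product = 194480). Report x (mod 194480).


Product of moduli M = 5 · 17 · 13 · 16 · 11 = 194480.
Merge one congruence at a time:
  Start: x ≡ 0 (mod 5).
  Combine with x ≡ 7 (mod 17); new modulus lcm = 85.
    Write x = 0 + 5·t and substitute into x ≡ 7 (mod 17): 5·t ≡ 7 − 0 = 7 (mod 17).
    The inverse of 5 mod 17 is 7 (since 5·7 = 35 = 2·17 + 1), so t ≡ 7·7 = 49 ≡ 15 (mod 17).
    Then x = 0 + 5·15 = 75, valid modulo lcm(5, 17) = 85: x ≡ 75 (mod 85).
  Combine with x ≡ 10 (mod 13); new modulus lcm = 1105.
    Write x = 75 + 85·t and substitute into x ≡ 10 (mod 13): 85·t ≡ 10 − 75 = -65 (mod 13).
    Reduce coefficients mod 13: 7·t ≡ 0 (mod 13).
    The inverse of 7 mod 13 is 2 (since 7·2 = 14 = 1·13 + 1), so t ≡ 2·0 = 0 ≡ 0 (mod 13).
    Then x = 75 + 85·0 = 75, valid modulo lcm(85, 13) = 1105: x ≡ 75 (mod 1105).
  Combine with x ≡ 13 (mod 16); new modulus lcm = 17680.
    Write x = 75 + 1105·t and substitute into x ≡ 13 (mod 16): 1105·t ≡ 13 − 75 = -62 (mod 16).
    Reduce coefficients mod 16: 1·t ≡ 2 (mod 16).
    So t ≡ 2 (mod 16).
    Then x = 75 + 1105·2 = 2285, valid modulo lcm(1105, 16) = 17680: x ≡ 2285 (mod 17680).
  Combine with x ≡ 6 (mod 11); new modulus lcm = 194480.
    Write x = 2285 + 17680·t and substitute into x ≡ 6 (mod 11): 17680·t ≡ 6 − 2285 = -2279 (mod 11).
    Reduce coefficients mod 11: 3·t ≡ 9 (mod 11).
    The inverse of 3 mod 11 is 4 (since 3·4 = 12 = 1·11 + 1), so t ≡ 4·9 = 36 ≡ 3 (mod 11).
    Then x = 2285 + 17680·3 = 55325, valid modulo lcm(17680, 11) = 194480: x ≡ 55325 (mod 194480).
Verify against each original: 55325 mod 5 = 0, 55325 mod 17 = 7, 55325 mod 13 = 10, 55325 mod 16 = 13, 55325 mod 11 = 6.

x ≡ 55325 (mod 194480).


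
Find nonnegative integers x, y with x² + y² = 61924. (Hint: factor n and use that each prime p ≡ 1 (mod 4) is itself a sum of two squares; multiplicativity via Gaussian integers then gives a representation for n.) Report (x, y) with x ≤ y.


Step 1: Factor n = 61924 = 2^2 · 113 · 137.
Step 2: Check the mod-4 condition on each prime factor: 2 = 2 (special); 113 ≡ 1 (mod 4), exponent 1; 137 ≡ 1 (mod 4), exponent 1.
All primes ≡ 3 (mod 4) appear to even exponent (or don't appear), so by the two-squares theorem n IS expressible as a sum of two squares.
Step 3: Build a representation. Group n = k² · m with k = 2 and m = 113 · 137 = 15481 (a product of primes ≡ 1 (mod 4)); a representation of m scales to one of n via (k·x)² + (k·y)² = k²(x² + y²). Each prime p ≡ 1 (mod 4) is itself a sum of two squares; find a² by testing p − a² for a perfect square:
  113: 113 − 1² = 112, 113 − 2² = 109, 113 − 3² = 104, 113 − 4² = 97, 113 − 5² = 88, 113 − 6² = 77, 113 − 7² = 64 = 8² ⇒ 113 = 7² + 8².
  137: 137 − 1² = 136, 137 − 2² = 133, 137 − 3² = 128, 137 − 4² = 121 = 11² ⇒ 137 = 4² + 11².
  Combine using the Brahmagupta–Fibonacci identity (a² + b²)(c² + d²) = (ac − bd)² + (ad + bc)² = (ac + bd)² + (ad − bc)²:
  113 · 137 = 15481: from (7² + 8²)(4² + 11²), take (7·4 − 8·11, 7·11 + 8·4) = (28 − 88, 77 + 32) = (-60, 109); dropping signs (only squares matter) gives (60, 109); check 60² + 109² = 3600 + 11881 = 15481 ✓.
  Scale by k = 2: (2·60, 2·109) = (120, 218).
Step 4: Order so x ≤ y and verify: 120² + 218² = 14400 + 47524 = 61924 = n. ✓

n = 61924 = 120² + 218² (one valid representation with x ≤ y).


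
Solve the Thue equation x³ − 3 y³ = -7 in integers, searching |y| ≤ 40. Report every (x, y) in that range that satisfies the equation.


The equation is x³ - 3y³ = -7. For fixed y, x³ = 3·y³ − 7, so a solution requires the RHS to be a perfect cube.
Strategy: iterate y from -40 to 40, compute RHS = 3·y³ − 7, and check whether it is a (positive or negative) perfect cube.
Check small values of y:
  y = 0: RHS = -7 is not a perfect cube.
  y = 1: RHS = -4 is not a perfect cube.
  y = -1: RHS = -10 is not a perfect cube.
  y = 2: RHS = 17 is not a perfect cube.
  y = -2: RHS = -31 is not a perfect cube.
  y = 3: RHS = 74 is not a perfect cube.
  y = -3: RHS = -88 is not a perfect cube.
Continuing the search up to |y| = 40 finds no solutions either.
No (x, y) in the scanned range satisfies the equation.

No integer solutions with |y| ≤ 40.


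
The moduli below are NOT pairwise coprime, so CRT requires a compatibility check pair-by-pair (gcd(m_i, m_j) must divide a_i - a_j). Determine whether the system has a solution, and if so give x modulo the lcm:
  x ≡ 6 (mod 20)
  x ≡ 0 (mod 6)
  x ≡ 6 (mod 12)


Moduli 20, 6, 12 are not pairwise coprime, so CRT works modulo lcm(m_i) when all pairwise compatibility conditions hold.
Pairwise compatibility: gcd(m_i, m_j) must divide a_i - a_j for every pair.
Merge one congruence at a time:
  Start: x ≡ 6 (mod 20).
  Combine with x ≡ 0 (mod 6): gcd(20, 6) = 2; 0 - 6 = -6, which IS divisible by 2, so compatible.
    Write x = 6 + 20·t and substitute into x ≡ 0 (mod 6): 20·t ≡ 0 − 6 = -6 (mod 6).
    Divide the congruence (and modulus) by g = 2: 10·t ≡ -3 (mod 3).
    Reduce coefficients mod 3: 1·t ≡ 0 (mod 3).
    So t ≡ 0 (mod 3).
    Then x = 6 + 20·0 = 6, valid modulo lcm(20, 6) = 60: x ≡ 6 (mod 60).
  Combine with x ≡ 6 (mod 12): gcd(60, 12) = 12; 6 - 6 = 0, which IS divisible by 12, so compatible.
    Write x = 6 + 60·t and substitute into x ≡ 6 (mod 12): 60·t ≡ 6 − 6 = 0 (mod 12).
    Divide the congruence (and modulus) by g = 12: 5·t ≡ 0 (mod 1).
    Modulo 1 every t works; take t = 0.
    Then x = 6 + 60·0 = 6, valid modulo lcm(60, 12) = 60: x ≡ 6 (mod 60).
Verify: 6 mod 20 = 6, 6 mod 6 = 0, 6 mod 12 = 6.

x ≡ 6 (mod 60).


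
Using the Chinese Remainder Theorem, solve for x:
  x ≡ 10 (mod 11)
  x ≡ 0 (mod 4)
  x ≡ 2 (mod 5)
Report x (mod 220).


Moduli 11, 4, 5 are pairwise coprime; by CRT there is a unique solution modulo M = 11 · 4 · 5 = 220.
Solve pairwise, accumulating the modulus:
  Start with x ≡ 10 (mod 11).
  Combine with x ≡ 0 (mod 4): since gcd(11, 4) = 1, we get a unique residue mod 44.
    Write x = 10 + 11·t and substitute into x ≡ 0 (mod 4): 11·t ≡ 0 − 10 = -10 (mod 4).
    Reduce coefficients mod 4: 3·t ≡ 2 (mod 4).
    The inverse of 3 mod 4 is 3 (since 3·3 = 9 = 2·4 + 1), so t ≡ 3·2 = 6 ≡ 2 (mod 4).
    Then x = 10 + 11·2 = 32, valid modulo lcm(11, 4) = 44: x ≡ 32 (mod 44).
  Combine with x ≡ 2 (mod 5): since gcd(44, 5) = 1, we get a unique residue mod 220.
    Write x = 32 + 44·t and substitute into x ≡ 2 (mod 5): 44·t ≡ 2 − 32 = -30 (mod 5).
    Reduce coefficients mod 5: 4·t ≡ 0 (mod 5).
    The inverse of 4 mod 5 is 4 (since 4·4 = 16 = 3·5 + 1), so t ≡ 4·0 = 0 ≡ 0 (mod 5).
    Then x = 32 + 44·0 = 32, valid modulo lcm(44, 5) = 220: x ≡ 32 (mod 220).
Verify: 32 mod 11 = 10 ✓, 32 mod 4 = 0 ✓, 32 mod 5 = 2 ✓.

x ≡ 32 (mod 220).


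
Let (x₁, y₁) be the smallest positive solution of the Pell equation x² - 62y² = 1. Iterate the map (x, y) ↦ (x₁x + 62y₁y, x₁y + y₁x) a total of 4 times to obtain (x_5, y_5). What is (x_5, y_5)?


Step 1: Find the fundamental solution (x₁, y₁) of x² - 62y² = 1.
  Expand √62 as a continued fraction. a₀ = ⌊√62⌋ = 7; iterate m_{k+1} = d_k·a_k − m_k, d_{k+1} = (62 − m_{k+1}²)/d_k, a_{k+1} = ⌊(a₀ + m_{k+1})/d_{k+1}⌋ (starting m₀ = 0, d₀ = 1), with convergents p_k = a_k·p_{k-1} + p_{k-2}, q_k = a_k·q_{k-1} + q_{k-2} (p₋₁ = 1, q₋₁ = 0):
  k = 0: a₀ = 7; p₀/q₀ = 7/1; p₀² − 62·q₀² = 49 − 62 = -13.
  k = 1: m = 7, d = 13, a = ⌊(7 + 7)/13⌋ = 1; p/q = (1·7 + 1)/(1·1 + 0) = 8/1; p² − 62·q² = 64 − 62 = 2.
  k = 2: m = 6, d = 2, a = ⌊(7 + 6)/2⌋ = 6; p/q = (6·8 + 7)/(6·1 + 1) = 55/7; p² − 62·q² = 3025 − 3038 = -13.
  k = 3: m = 6, d = 13, a = ⌊(7 + 6)/13⌋ = 1; p/q = (1·55 + 8)/(1·7 + 1) = 63/8; p² − 62·q² = 3969 − 3968 = 1.
  The first convergent with p² − 62·q² = 1 gives the fundamental solution (x₁, y₁) = (63, 8).
Step 2: Apply the recurrence (x_{n+1}, y_{n+1}) = (x₁x_n + 62y₁y_n, x₁y_n + y₁x_n) repeatedly.
  From (x_1, y_1) = (63, 8): x_2 = 63·63 + 62·8·8 = 7937; y_2 = 63·8 + 8·63 = 1008.
  From (x_2, y_2) = (7937, 1008): x_3 = 63·7937 + 62·8·1008 = 999999; y_3 = 63·1008 + 8·7937 = 127000.
  From (x_3, y_3) = (999999, 127000): x_4 = 63·999999 + 62·8·127000 = 125991937; y_4 = 63·127000 + 8·999999 = 16000992.
  From (x_4, y_4) = (125991937, 16000992): x_5 = 63·125991937 + 62·8·16000992 = 15873984063; y_5 = 63·16000992 + 8·125991937 = 2015997992.
Step 3: Verify x_5² - 62·y_5² = 251983370032377987969 - 251983370032377987968 = 1 (should be 1). ✓

(x_1, y_1) = (63, 8); (x_5, y_5) = (15873984063, 2015997992).


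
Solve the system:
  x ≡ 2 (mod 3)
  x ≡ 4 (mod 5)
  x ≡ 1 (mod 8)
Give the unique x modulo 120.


Moduli 3, 5, 8 are pairwise coprime; by CRT there is a unique solution modulo M = 3 · 5 · 8 = 120.
Solve pairwise, accumulating the modulus:
  Start with x ≡ 2 (mod 3).
  Combine with x ≡ 4 (mod 5): since gcd(3, 5) = 1, we get a unique residue mod 15.
    Write x = 2 + 3·t and substitute into x ≡ 4 (mod 5): 3·t ≡ 4 − 2 = 2 (mod 5).
    The inverse of 3 mod 5 is 2 (since 3·2 = 6 = 1·5 + 1), so t ≡ 2·2 = 4 ≡ 4 (mod 5).
    Then x = 2 + 3·4 = 14, valid modulo lcm(3, 5) = 15: x ≡ 14 (mod 15).
  Combine with x ≡ 1 (mod 8): since gcd(15, 8) = 1, we get a unique residue mod 120.
    Write x = 14 + 15·t and substitute into x ≡ 1 (mod 8): 15·t ≡ 1 − 14 = -13 (mod 8).
    Reduce coefficients mod 8: 7·t ≡ 3 (mod 8).
    The inverse of 7 mod 8 is 7 (since 7·7 = 49 = 6·8 + 1), so t ≡ 7·3 = 21 ≡ 5 (mod 8).
    Then x = 14 + 15·5 = 89, valid modulo lcm(15, 8) = 120: x ≡ 89 (mod 120).
Verify: 89 mod 3 = 2 ✓, 89 mod 5 = 4 ✓, 89 mod 8 = 1 ✓.

x ≡ 89 (mod 120).


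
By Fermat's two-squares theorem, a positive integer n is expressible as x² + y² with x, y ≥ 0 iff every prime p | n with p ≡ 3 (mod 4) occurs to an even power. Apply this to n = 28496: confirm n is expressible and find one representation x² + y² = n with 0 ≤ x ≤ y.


Step 1: Factor n = 28496 = 2^4 · 13 · 137.
Step 2: Check the mod-4 condition on each prime factor: 2 = 2 (special); 13 ≡ 1 (mod 4), exponent 1; 137 ≡ 1 (mod 4), exponent 1.
All primes ≡ 3 (mod 4) appear to even exponent (or don't appear), so by the two-squares theorem n IS expressible as a sum of two squares.
Step 3: Build a representation. Group n = k² · m with k = 4 and m = 13 · 137 = 1781 (a product of primes ≡ 1 (mod 4)); a representation of m scales to one of n via (k·x)² + (k·y)² = k²(x² + y²). Each prime p ≡ 1 (mod 4) is itself a sum of two squares; find a² by testing p − a² for a perfect square:
  13: 13 − 1² = 12, 13 − 2² = 9 = 3² ⇒ 13 = 2² + 3².
  137: 137 − 1² = 136, 137 − 2² = 133, 137 − 3² = 128, 137 − 4² = 121 = 11² ⇒ 137 = 4² + 11².
  Combine using the Brahmagupta–Fibonacci identity (a² + b²)(c² + d²) = (ac − bd)² + (ad + bc)² = (ac + bd)² + (ad − bc)²:
  13 · 137 = 1781: from (2² + 3²)(4² + 11²), take (2·4 − 3·11, 2·11 + 3·4) = (8 − 33, 22 + 12) = (-25, 34); dropping signs (only squares matter) gives (25, 34); check 25² + 34² = 625 + 1156 = 1781 ✓.
  Scale by k = 4: (4·25, 4·34) = (100, 136).
Step 4: Order so x ≤ y and verify: 100² + 136² = 10000 + 18496 = 28496 = n. ✓

n = 28496 = 100² + 136² (one valid representation with x ≤ y).


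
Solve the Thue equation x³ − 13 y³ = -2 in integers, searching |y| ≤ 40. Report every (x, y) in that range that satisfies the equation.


The equation is x³ - 13y³ = -2. For fixed y, x³ = 13·y³ − 2, so a solution requires the RHS to be a perfect cube.
Strategy: iterate y from -40 to 40, compute RHS = 13·y³ − 2, and check whether it is a (positive or negative) perfect cube.
Check small values of y:
  y = 0: RHS = -2 is not a perfect cube.
  y = 1: RHS = 11 is not a perfect cube.
  y = -1: RHS = -15 is not a perfect cube.
  y = 2: RHS = 102 is not a perfect cube.
  y = -2: RHS = -106 is not a perfect cube.
  y = 3: RHS = 349 is not a perfect cube.
  y = -3: RHS = -353 is not a perfect cube.
Continuing the search up to |y| = 40 finds no solutions either.
No (x, y) in the scanned range satisfies the equation.

No integer solutions with |y| ≤ 40.


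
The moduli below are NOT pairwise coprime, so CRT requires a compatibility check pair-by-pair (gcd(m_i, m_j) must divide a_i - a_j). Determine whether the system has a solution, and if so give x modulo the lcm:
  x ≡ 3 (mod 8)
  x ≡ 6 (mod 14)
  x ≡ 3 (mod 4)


Moduli 8, 14, 4 are not pairwise coprime, so CRT works modulo lcm(m_i) when all pairwise compatibility conditions hold.
Pairwise compatibility: gcd(m_i, m_j) must divide a_i - a_j for every pair.
Merge one congruence at a time:
  Start: x ≡ 3 (mod 8).
  Combine with x ≡ 6 (mod 14): gcd(8, 14) = 2, and 6 - 3 = 3 is NOT divisible by 2.
    ⇒ system is inconsistent (no integer solution).

No solution (the system is inconsistent).


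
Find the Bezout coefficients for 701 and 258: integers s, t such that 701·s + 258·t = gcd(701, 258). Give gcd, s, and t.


Euclidean algorithm on (701, 258) — divide until remainder is 0:
  701 = 2 · 258 + 185
  258 = 1 · 185 + 73
  185 = 2 · 73 + 39
  73 = 1 · 39 + 34
  39 = 1 · 34 + 5
  34 = 6 · 5 + 4
  5 = 1 · 4 + 1
  4 = 4 · 1 + 0
gcd(701, 258) = 1.
Track Bezout coefficients alongside the remainders: start with r₀ = 701 = a·1 + b·0 (s = 1, t = 0) and r₁ = 258 = a·0 + b·1 (s = 0, t = 1); each new remainder r_{k+1} = r_{k-1} − q_k·r_k inherits s_{k+1} = s_{k-1} − q_k·s_k, t_{k+1} = t_{k-1} − q_k·t_k, so r_k = a·s_k + b·t_k at every step:
  q = 2: r = 185, s = 1 − 2·0 = 1, t = 0 − 2·1 = -2  (check: 701·1 + 258·(-2) = 185)
  q = 1: r = 73, s = 0 − 1·1 = -1, t = 1 − 1·(-2) = 3  (check: 701·(-1) + 258·3 = 73)
  q = 2: r = 39, s = 1 − 2·(-1) = 3, t = -2 − 2·3 = -8  (check: 701·3 + 258·(-8) = 39)
  q = 1: r = 34, s = -1 − 1·3 = -4, t = 3 − 1·(-8) = 11  (check: 701·(-4) + 258·11 = 34)
  q = 1: r = 5, s = 3 − 1·(-4) = 7, t = -8 − 1·11 = -19  (check: 701·7 + 258·(-19) = 5)
  q = 6: r = 4, s = -4 − 6·7 = -46, t = 11 − 6·(-19) = 125  (check: 701·(-46) + 258·125 = 4)
  q = 1: r = 1, s = 7 − 1·(-46) = 53, t = -19 − 1·125 = -144  (check: 701·53 + 258·(-144) = 1)
The row with r = 1 (the gcd) gives the Bezout coefficients s = 53, t = -144.
Result: 701 · (53) + 258 · (-144) = 1.

gcd(701, 258) = 1; s = 53, t = -144 (check: 701·53 + 258·(-144) = 1).
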